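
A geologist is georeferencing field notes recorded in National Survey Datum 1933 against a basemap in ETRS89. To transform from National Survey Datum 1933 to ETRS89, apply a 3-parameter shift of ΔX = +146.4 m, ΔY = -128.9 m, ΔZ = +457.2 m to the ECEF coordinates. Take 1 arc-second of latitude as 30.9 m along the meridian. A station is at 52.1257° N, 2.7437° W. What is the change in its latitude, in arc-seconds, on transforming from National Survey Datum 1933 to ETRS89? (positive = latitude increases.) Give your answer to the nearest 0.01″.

Δφ = 5.19″

sin φ = 0.789360, cos φ = 0.613931, sin λ = -0.047868, cos λ = 0.998854.
North component: ΔN = −sin φ cos λ·ΔX − sin φ sin λ·ΔY + cos φ·ΔZ = −(0.789360)(0.998854)(146.4) − (0.789360)(-0.047868)(-128.9) + (0.613931)(457.2) = 160.39 m.
1° of latitude spans 3600 × 30.90 = 111240 m, so Δφ = 160.39 / 111240 × 3600 = 5.191″.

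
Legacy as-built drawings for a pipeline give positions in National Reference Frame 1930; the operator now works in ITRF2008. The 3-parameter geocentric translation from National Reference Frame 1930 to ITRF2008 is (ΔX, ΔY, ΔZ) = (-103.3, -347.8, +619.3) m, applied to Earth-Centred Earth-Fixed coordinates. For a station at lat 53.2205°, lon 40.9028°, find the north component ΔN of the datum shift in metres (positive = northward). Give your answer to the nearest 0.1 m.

The local north axis is (−sin φ cos λ, −sin φ sin λ, cos φ), giving ΔN = 62.535 + 182.401 + 370.798 = 615.73 m.

ΔN = 615.7 m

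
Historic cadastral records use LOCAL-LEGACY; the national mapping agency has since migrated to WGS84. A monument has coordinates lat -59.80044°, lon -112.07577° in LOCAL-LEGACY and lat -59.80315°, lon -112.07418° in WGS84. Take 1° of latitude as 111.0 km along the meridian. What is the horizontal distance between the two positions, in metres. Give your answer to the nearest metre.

Δφ = -59.80315° − -59.80044° = -0.00271°; Δλ = -112.07418° − -112.07577° = +0.00159°.
ΔN = Δφ × 111000 = -300.8 m; ΔE = Δλ × 111000 × cos(-59.80044°) = +0.00159 × 111000 × 0.503013 = 88.8 m.
Distance = √(ΔE² + ΔN²) = √(88.8² + (-300.8)²) = 313.6 m.

314 m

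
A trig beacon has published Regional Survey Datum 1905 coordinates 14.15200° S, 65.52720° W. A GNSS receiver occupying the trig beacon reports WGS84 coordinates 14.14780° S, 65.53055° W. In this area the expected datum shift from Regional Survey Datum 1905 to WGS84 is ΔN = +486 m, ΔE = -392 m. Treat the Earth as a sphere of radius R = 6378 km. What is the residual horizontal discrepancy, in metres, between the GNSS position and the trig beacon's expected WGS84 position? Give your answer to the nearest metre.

36 m

Observed coordinate differences: Δφ = +0.00420°, Δλ = -0.00335°.
Converting to metres (1° lat = 111317 m, cos φ = 0.969651): observed ΔN = 467.5 m, observed ΔE = -361.6 m.
Subtracting the expected shift leaves a residual of 467.5 − (486) = -18.5 m north and -361.6 − (-392) = 30.4 m east.
Residual distance = √((-18.5)² + 30.4²) = 35.6 m.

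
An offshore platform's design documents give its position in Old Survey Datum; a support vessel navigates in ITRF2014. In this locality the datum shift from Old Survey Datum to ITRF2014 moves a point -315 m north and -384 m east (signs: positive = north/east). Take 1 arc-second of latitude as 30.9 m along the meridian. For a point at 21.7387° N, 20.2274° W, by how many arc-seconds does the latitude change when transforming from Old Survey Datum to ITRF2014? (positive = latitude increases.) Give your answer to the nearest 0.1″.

1″ of latitude = 30.90 m, so Δφ = -315.0 / 30.90 = -10.194″.

Δφ = -10.2″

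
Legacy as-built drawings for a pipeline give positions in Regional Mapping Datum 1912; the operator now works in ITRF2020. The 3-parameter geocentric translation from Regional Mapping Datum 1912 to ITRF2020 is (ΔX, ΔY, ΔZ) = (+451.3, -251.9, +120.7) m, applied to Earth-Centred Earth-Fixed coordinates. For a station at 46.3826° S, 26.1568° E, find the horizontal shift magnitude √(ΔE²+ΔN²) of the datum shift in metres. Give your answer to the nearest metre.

518 m

The local east axis at (φ, λ) is (−sin λ, cos λ, 0), so ΔE = −sin(26.1568°)·451.3 + cos(26.1568°)·(-251.9) = -425.05 m.
The local north axis is (−sin φ cos λ, −sin φ sin λ, cos φ), giving ΔN = 293.265 − 80.392 + 83.264 = 296.14 m.
Horizontal magnitude = √(ΔE² + ΔN²) = √((-425.05)² + 296.14²) = 518.04 m.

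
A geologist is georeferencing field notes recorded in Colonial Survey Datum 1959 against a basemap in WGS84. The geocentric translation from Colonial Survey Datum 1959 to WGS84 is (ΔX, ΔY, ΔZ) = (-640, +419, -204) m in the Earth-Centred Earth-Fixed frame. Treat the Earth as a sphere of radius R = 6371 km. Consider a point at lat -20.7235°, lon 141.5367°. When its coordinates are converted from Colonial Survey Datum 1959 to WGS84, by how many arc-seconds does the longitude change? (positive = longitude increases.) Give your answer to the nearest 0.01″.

Δλ = 2.42″

sin φ = -0.353858, cos φ = 0.935299, sin λ = 0.622013, cos λ = -0.783007.
East component: ΔE = −sin λ·ΔX + cos λ·ΔY = −(0.622013)(-640) + (-0.783007)(419) = 70.01 m.
1° of latitude spans πR/180 = 111195 m; at latitude φ, 1° of longitude spans that × cos φ = 104000.5 m, so Δλ = 70.01 / 104000.5 × 3600 = 2.423″.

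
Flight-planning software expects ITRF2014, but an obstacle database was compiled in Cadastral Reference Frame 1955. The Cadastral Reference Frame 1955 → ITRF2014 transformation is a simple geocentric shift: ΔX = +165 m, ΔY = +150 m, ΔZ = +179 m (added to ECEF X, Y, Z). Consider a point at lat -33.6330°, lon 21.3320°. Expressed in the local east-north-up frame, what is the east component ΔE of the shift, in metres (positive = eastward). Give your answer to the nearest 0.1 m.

ΔE = 79.7 m

At φ = -33.6330°, λ = 21.3320°: sin φ = -0.553871, cos φ = 0.832602, sin λ = 0.363772, cos λ = 0.931488.
ΔE = −sin λ·ΔX + cos λ·ΔY = −(0.363772)·(165) + (0.931488)·(150) = 79.70 m.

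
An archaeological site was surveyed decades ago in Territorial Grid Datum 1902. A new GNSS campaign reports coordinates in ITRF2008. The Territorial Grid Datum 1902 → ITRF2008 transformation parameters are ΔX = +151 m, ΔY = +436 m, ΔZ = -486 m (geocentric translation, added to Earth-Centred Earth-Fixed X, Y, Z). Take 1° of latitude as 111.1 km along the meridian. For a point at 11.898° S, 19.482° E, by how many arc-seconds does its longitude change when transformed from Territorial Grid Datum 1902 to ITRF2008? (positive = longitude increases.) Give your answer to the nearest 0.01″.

sin φ = -0.206170, cos φ = 0.978516, sin λ = 0.333511, cos λ = 0.942746.
East component: ΔE = −sin λ·ΔX + cos λ·ΔY = −(0.333511)(151) + (0.942746)(436) = 360.68 m.
1° of latitude spans 111100 m; at latitude φ, 1° of longitude spans that × cos φ = 108713.1 m, so Δλ = 360.68 / 108713.1 × 3600 = 11.944″.

Δλ = 11.94″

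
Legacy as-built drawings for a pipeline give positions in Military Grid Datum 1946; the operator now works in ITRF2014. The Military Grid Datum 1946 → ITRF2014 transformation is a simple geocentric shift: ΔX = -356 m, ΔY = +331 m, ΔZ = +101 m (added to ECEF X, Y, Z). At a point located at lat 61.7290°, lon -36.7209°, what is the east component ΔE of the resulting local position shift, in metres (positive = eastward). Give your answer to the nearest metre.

ΔE = 52 m

The local east axis at (φ, λ) is (−sin λ, cos λ, 0), so ΔE = −sin(-36.7209°)·(-356) + cos(-36.7209°)·331 = 52.46 m.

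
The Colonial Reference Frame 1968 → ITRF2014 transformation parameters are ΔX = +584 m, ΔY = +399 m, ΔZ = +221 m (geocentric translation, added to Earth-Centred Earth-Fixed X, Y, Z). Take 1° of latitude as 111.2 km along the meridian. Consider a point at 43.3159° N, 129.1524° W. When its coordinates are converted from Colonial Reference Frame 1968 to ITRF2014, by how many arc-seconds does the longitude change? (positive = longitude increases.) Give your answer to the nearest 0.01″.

sin φ = 0.686020, cos φ = 0.727582, sin λ = -0.775469, cos λ = -0.631385.
East component: ΔE = −sin λ·ΔX + cos λ·ΔY = −(-0.775469)(584) + (-0.631385)(399) = 200.95 m.
1° of latitude spans 111200 m; at latitude φ, 1° of longitude spans that × cos φ = 80907.2 m, so Δλ = 200.95 / 80907.2 × 3600 = 8.941″.

Δλ = 8.94″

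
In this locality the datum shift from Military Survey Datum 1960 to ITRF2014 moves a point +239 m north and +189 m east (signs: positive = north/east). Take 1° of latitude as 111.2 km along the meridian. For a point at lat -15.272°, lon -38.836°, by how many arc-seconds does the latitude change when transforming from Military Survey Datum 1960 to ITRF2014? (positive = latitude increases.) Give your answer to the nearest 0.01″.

1° of latitude = 111.2 km, so Δφ = 239.0 / 111200 = 0.0021493° = 7.737″.

Δφ = 7.74″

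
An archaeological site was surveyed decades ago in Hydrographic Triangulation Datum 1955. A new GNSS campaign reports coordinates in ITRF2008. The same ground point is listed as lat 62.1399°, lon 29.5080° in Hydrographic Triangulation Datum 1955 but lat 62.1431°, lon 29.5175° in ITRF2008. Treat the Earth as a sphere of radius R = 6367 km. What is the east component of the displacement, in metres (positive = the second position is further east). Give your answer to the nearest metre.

ΔE = 493 m

Δφ = 62.1431° − 62.1399° = +0.0032°; Δλ = 29.5175° − 29.5080° = +0.0095°.
1° along a meridian = πR/180 = 111125 m.
ΔN = Δφ × 111125 = 355.6 m; ΔE = Δλ × 111125 × cos(62.1399°) = +0.0095 × 111125 × 0.467314 = 493.3 m.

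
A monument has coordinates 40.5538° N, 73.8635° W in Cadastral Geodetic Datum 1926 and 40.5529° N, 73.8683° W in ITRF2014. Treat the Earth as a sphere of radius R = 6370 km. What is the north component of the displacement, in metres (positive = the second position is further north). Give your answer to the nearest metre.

ΔN = -100 m

Δφ = 40.5529° − 40.5538° = -0.0009°; Δλ = -73.8683° − -73.8635° = -0.0048°.
1° along a meridian = πR/180 = 111177 m.
ΔN = Δφ × 111177 = -100.1 m; ΔE = Δλ × 111177 × cos(40.5538°) = -0.0048 × 111177 × 0.759796 = -405.5 m.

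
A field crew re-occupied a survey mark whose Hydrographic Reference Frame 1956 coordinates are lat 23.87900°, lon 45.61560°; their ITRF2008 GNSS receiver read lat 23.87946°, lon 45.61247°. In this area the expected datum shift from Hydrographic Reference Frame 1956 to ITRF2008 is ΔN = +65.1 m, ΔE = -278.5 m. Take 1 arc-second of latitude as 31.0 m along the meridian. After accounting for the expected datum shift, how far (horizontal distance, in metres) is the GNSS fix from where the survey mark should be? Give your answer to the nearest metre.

Observed coordinate differences: Δφ = +0.00046°, Δλ = -0.00313°.
Converting to metres (1° lat = 111600 m, cos φ = 0.914402): observed ΔN = 51.3 m, observed ΔE = -319.4 m.
Subtracting the expected shift leaves a residual of 51.3 − (65.1) = -13.8 m north and -319.4 − (-278.5) = -40.9 m east.
Residual distance = √((-13.8)² + (-40.9)²) = 43.2 m.

43 m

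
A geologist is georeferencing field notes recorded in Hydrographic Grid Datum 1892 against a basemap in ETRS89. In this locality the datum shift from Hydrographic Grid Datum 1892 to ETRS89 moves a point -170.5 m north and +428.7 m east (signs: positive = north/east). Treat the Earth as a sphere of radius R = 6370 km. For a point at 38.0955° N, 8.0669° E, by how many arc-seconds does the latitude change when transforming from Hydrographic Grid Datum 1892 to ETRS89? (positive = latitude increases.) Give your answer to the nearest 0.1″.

Δφ = -5.5″

On a sphere of radius R, 1 rad of latitude = R, so Δφ = ΔN / R = -170.5 / 6370000 = -2.6766e-05 rad = -5.521″.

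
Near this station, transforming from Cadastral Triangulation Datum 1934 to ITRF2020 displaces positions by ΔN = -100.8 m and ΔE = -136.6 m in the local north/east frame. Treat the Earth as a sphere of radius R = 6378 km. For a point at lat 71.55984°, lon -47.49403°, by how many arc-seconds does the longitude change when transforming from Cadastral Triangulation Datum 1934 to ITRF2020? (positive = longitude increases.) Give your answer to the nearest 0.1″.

Δλ = -14.0″

At latitude 71.55984°, cos φ = 0.316314.
One radian of longitude at latitude φ spans R cos φ, so Δλ = ΔE / (R cos φ) = -136.6 / (6378000 × 0.316314) = -6.7709e-05 rad = -13.966″.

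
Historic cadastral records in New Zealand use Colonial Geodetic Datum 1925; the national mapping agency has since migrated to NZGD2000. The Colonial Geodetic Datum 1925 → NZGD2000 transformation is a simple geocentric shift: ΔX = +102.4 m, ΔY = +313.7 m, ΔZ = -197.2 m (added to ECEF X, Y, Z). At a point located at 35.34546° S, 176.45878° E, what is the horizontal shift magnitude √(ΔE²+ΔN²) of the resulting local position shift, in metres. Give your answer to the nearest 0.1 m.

At φ = -35.34546°, λ = 176.45878°: sin φ = -0.578505, cos φ = 0.815679, sin λ = 0.061767, cos λ = -0.998091.
ΔE = −sin λ·ΔX + cos λ·ΔY = −(0.061767)·(102.4) + (-0.998091)·(313.7) = -319.43 m.
ΔN = −sin φ cos λ·ΔX − sin φ sin λ·ΔY + cos φ·ΔZ = −(-0.578505)(-0.998091)(102.4) − (-0.578505)(0.061767)(313.7) + (0.815679)(-197.2) = -208.77 m.
Horizontal magnitude = √(ΔE² + ΔN²) = √((-319.43)² + (-208.77)²) = 381.60 m.

381.6 m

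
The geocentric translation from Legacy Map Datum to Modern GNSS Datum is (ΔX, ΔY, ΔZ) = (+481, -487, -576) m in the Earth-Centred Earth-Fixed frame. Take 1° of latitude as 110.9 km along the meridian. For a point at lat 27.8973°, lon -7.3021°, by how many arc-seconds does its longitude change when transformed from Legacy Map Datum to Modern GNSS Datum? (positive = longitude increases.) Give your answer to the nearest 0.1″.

sin φ = 0.467888, cos φ = 0.883788, sin λ = -0.127101, cos λ = 0.991890.
East component: ΔE = −sin λ·ΔX + cos λ·ΔY = −(-0.127101)(481) + (0.991890)(-487) = -421.91 m.
1° of latitude spans 110900 m; at latitude φ, 1° of longitude spans that × cos φ = 98012.1 m, so Δλ = -421.91 / 98012.1 × 3600 = -15.497″.

Δλ = -15.5″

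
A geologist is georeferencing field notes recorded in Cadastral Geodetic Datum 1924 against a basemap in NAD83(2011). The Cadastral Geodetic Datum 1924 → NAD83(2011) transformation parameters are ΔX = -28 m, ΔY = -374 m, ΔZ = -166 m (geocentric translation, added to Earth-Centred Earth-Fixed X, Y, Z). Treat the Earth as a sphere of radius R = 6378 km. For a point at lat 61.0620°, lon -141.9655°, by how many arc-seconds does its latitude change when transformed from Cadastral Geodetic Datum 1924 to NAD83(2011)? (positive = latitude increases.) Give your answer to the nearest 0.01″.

sin φ = 0.875144, cos φ = 0.483863, sin λ = -0.616136, cos λ = -0.787640.
North component: ΔN = −sin φ cos λ·ΔX − sin φ sin λ·ΔY + cos φ·ΔZ = −(0.875144)(-0.787640)(-28) − (0.875144)(-0.616136)(-374) + (0.483863)(-166) = -301.29 m.
1° of latitude spans πR/180 = 111317 m, so Δφ = -301.29 / 111317 × 3600 = -9.744″.

Δφ = -9.74″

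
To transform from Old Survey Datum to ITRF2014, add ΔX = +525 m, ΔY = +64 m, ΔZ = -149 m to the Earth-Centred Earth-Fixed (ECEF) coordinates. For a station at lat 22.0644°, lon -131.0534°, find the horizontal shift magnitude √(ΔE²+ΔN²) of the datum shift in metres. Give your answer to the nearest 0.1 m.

354.0 m

At φ = 22.0644°, λ = -131.0534°: sin φ = 0.375649, cos φ = 0.926762, sin λ = -0.754098, cos λ = -0.656762.
ΔE = −sin λ·ΔX + cos λ·ΔY = −(-0.754098)·(525) + (-0.656762)·(64) = 353.87 m.
ΔN = −sin φ cos λ·ΔX − sin φ sin λ·ΔY + cos φ·ΔZ = −(0.375649)(-0.656762)(525) − (0.375649)(-0.754098)(64) + (0.926762)(-149) = 9.57 m.
Horizontal magnitude = √(ΔE² + ΔN²) = √(353.87² + 9.57²) = 354.00 m.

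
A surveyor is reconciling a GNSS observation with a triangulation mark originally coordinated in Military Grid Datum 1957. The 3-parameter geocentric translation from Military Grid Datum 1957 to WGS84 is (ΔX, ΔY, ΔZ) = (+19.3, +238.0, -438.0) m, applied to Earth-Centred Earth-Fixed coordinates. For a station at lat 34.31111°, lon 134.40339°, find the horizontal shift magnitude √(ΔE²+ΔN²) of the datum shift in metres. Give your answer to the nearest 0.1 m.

484.8 m

At φ = 34.31111°, λ = 134.40339°: sin φ = 0.563686, cos φ = 0.825989, sin λ = 0.714431, cos λ = -0.699706.
ΔE = −sin λ·ΔX + cos λ·ΔY = −(0.714431)·(19.3) + (-0.699706)·(238.0) = -180.32 m.
ΔN = −sin φ cos λ·ΔX − sin φ sin λ·ΔY + cos φ·ΔZ = −(0.563686)(-0.699706)(19.3) − (0.563686)(0.714431)(238.0) + (0.825989)(-438.0) = -450.02 m.
Horizontal magnitude = √(ΔE² + ΔN²) = √((-180.32)² + (-450.02)²) = 484.80 m.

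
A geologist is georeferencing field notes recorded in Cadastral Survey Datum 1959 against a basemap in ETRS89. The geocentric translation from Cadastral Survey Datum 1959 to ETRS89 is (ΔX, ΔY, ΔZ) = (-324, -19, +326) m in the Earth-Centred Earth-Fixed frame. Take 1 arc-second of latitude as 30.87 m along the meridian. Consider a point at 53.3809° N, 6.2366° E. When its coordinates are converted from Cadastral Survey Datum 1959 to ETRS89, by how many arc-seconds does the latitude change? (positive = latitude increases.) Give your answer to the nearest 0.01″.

Δφ = 14.73″

sin φ = 0.802619, cos φ = 0.596492, sin λ = 0.108634, cos λ = 0.994082.
North component: ΔN = −sin φ cos λ·ΔX − sin φ sin λ·ΔY + cos φ·ΔZ = −(0.802619)(0.994082)(-324) − (0.802619)(0.108634)(-19) + (0.596492)(326) = 454.62 m.
1° of latitude spans 3600 × 30.87 = 111132 m, so Δφ = 454.62 / 111132 × 3600 = 14.727″.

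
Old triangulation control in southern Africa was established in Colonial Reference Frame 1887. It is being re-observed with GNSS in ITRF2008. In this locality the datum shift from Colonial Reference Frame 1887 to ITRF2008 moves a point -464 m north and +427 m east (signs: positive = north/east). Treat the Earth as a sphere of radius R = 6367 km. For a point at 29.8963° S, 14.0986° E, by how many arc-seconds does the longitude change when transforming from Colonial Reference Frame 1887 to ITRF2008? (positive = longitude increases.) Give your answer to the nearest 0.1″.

Δλ = 16.0″

At latitude -29.8963°, cos φ = 0.866929.
One radian of longitude at latitude φ spans R cos φ, so Δλ = ΔE / (R cos φ) = 427.0 / (6367000 × 0.866929) = 7.7359e-05 rad = 15.956″.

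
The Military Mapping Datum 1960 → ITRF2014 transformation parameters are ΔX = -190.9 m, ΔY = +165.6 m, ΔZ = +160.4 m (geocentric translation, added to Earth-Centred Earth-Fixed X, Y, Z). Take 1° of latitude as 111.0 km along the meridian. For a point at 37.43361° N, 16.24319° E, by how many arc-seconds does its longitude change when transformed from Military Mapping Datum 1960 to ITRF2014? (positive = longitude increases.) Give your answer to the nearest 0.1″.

Δλ = 8.7″

sin φ = 0.607842, cos φ = 0.794058, sin λ = 0.279715, cos λ = 0.960083.
East component: ΔE = −sin λ·ΔX + cos λ·ΔY = −(0.279715)(-190.9) + (0.960083)(165.6) = 212.39 m.
1° of latitude spans 111000 m; at latitude φ, 1° of longitude spans that × cos φ = 88140.5 m, so Δλ = 212.39 / 88140.5 × 3600 = 8.675″.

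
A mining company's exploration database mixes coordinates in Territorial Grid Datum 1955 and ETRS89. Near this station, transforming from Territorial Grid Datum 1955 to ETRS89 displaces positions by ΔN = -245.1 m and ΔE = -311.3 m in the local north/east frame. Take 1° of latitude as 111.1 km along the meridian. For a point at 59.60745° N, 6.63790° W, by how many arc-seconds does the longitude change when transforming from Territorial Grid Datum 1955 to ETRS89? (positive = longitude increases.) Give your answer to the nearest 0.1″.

Δλ = -19.9″

At latitude 59.60745°, cos φ = 0.505922.
1° of longitude at this latitude = 111.1 × cos φ = 56.21 km, so Δλ = -311.3 / 56207.9 = -0.0055384° = -19.938″.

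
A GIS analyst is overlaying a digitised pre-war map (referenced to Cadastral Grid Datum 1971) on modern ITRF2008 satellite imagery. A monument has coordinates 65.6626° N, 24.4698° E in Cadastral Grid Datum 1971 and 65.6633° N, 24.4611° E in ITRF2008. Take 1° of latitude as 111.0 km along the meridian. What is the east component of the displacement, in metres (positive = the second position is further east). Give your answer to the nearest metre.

Δφ = 65.6633° − 65.6626° = +0.0007°; Δλ = 24.4611° − 24.4698° = -0.0087°.
ΔN = Δφ × 111000 = 77.7 m; ΔE = Δλ × 111000 × cos(65.6626°) = -0.0087 × 111000 × 0.412109 = -398.0 m.

ΔE = -398 m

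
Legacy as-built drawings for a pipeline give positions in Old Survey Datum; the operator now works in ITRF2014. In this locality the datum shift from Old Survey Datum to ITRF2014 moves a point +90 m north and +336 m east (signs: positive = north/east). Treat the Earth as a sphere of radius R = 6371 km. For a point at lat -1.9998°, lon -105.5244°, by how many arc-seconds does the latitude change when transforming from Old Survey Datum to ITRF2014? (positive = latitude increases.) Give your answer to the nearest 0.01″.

On a sphere of radius R, 1 rad of latitude = R, so Δφ = ΔN / R = 90.0 / 6371000 = 1.4127e-05 rad = 2.914″.

Δφ = 2.91″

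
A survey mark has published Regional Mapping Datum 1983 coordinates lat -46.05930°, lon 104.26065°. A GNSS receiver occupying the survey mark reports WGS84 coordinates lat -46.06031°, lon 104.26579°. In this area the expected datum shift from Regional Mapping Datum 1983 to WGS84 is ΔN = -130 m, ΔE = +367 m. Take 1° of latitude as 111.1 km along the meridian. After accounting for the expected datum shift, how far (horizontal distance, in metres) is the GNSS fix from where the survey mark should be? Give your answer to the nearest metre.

Observed coordinate differences: Δφ = -0.00101°, Δλ = +0.00514°.
Converting to metres (1° lat = 111100 m, cos φ = 0.693913): observed ΔN = -112.2 m, observed ΔE = 396.3 m.
Subtracting the expected shift leaves a residual of -112.2 − (-130) = 17.8 m north and 396.3 − (367) = 29.3 m east.
Residual distance = √(17.8² + 29.3²) = 34.2 m.

34 m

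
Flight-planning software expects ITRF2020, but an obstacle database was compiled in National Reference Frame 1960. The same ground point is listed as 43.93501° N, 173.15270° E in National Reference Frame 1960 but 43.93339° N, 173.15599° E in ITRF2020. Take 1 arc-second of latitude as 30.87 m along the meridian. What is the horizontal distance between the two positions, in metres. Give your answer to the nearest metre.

Δφ = 43.93339° − 43.93501° = -0.00162°; Δλ = 173.15599° − 173.15270° = +0.00329°.
1° of latitude = 3600 × 30.87 = 111132 m.
ΔN = Δφ × 111132 = -180.0 m; ΔE = Δλ × 111132 × cos(43.93501°) = +0.00329 × 111132 × 0.720127 = 263.3 m.
Distance = √(ΔE² + ΔN²) = √(263.3² + (-180.0)²) = 319.0 m.

319 m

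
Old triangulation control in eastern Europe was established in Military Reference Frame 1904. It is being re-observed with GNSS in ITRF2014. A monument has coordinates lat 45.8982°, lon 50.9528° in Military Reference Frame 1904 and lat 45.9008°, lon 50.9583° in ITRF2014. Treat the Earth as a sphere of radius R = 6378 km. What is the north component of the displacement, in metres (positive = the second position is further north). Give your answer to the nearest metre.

Δφ = 45.9008° − 45.8982° = +0.0026°; Δλ = 50.9583° − 50.9528° = +0.0055°.
1° along a meridian = πR/180 = 111317 m.
ΔN = Δφ × 111317 = 289.4 m; ΔE = Δλ × 111317 × cos(45.8982°) = +0.0055 × 111317 × 0.695935 = 426.1 m.

ΔN = 289 m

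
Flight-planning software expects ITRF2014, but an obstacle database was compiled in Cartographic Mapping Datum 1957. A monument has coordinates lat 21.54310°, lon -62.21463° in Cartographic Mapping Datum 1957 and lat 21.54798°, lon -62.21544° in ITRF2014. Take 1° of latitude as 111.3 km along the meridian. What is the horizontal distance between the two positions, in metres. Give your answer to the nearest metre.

550 m

Δφ = 21.54798° − 21.54310° = +0.00488°; Δλ = -62.21544° − -62.21463° = -0.00081°.
ΔN = Δφ × 111300 = 543.1 m; ΔE = Δλ × 111300 × cos(21.54310°) = -0.00081 × 111300 × 0.930142 = -83.9 m.
Distance = √(ΔE² + ΔN²) = √((-83.9)² + 543.1²) = 549.6 m.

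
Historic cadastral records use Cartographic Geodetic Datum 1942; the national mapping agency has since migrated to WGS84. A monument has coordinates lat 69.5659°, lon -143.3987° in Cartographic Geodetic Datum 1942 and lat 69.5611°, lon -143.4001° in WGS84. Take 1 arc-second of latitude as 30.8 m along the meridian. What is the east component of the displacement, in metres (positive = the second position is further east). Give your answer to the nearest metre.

ΔE = -54 m

Δφ = 69.5611° − 69.5659° = -0.0048°; Δλ = -143.4001° − -143.3987° = -0.0014°.
1° of latitude = 3600 × 30.80 = 110880 m.
ΔN = Δφ × 110880 = -532.2 m; ΔE = Δλ × 110880 × cos(69.5659°) = -0.0014 × 110880 × 0.349130 = -54.2 m.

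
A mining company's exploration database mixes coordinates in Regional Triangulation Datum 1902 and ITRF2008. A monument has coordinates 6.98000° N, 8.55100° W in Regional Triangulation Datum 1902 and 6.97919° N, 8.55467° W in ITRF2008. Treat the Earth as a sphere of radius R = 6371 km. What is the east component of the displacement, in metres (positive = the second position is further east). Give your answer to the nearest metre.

Δφ = 6.97919° − 6.98000° = -0.00081°; Δλ = -8.55467° − -8.55100° = -0.00367°.
1° along a meridian = πR/180 = 111195 m.
ΔN = Δφ × 111195 = -90.1 m; ΔE = Δλ × 111195 × cos(6.98000°) = -0.00367 × 111195 × 0.992589 = -405.1 m.

ΔE = -405 m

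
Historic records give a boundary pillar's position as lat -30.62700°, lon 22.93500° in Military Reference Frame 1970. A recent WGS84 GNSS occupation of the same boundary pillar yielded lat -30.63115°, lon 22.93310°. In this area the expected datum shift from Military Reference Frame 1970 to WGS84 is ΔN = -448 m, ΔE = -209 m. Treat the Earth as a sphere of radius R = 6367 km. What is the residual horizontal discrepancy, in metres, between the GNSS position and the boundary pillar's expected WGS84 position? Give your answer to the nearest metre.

30 m

Observed coordinate differences: Δφ = -0.00415°, Δλ = -0.00190°.
Converting to metres (1° lat = 111125 m, cos φ = 0.860502): observed ΔN = -461.2 m, observed ΔE = -181.7 m.
Subtracting the expected shift leaves a residual of -461.2 − (-448) = -13.2 m north and -181.7 − (-209) = 27.3 m east.
Residual distance = √((-13.2)² + 27.3²) = 30.3 m.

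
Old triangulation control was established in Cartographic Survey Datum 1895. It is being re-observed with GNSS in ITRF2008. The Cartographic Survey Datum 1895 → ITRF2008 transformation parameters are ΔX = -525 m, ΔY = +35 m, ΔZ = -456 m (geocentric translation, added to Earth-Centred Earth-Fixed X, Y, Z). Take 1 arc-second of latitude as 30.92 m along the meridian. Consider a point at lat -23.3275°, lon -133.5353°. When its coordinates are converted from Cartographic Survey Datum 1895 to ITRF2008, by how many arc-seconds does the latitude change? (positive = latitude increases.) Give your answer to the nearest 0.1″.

Δφ = -9.2″

sin φ = -0.395986, cos φ = 0.918256, sin λ = -0.724950, cos λ = -0.688801.
North component: ΔN = −sin φ cos λ·ΔX − sin φ sin λ·ΔY + cos φ·ΔZ = −(-0.395986)(-0.688801)(-525) − (-0.395986)(-0.724950)(35) + (0.918256)(-456) = -285.58 m.
1° of latitude spans 3600 × 30.92 = 111312 m, so Δφ = -285.58 / 111312 × 3600 = -9.236″.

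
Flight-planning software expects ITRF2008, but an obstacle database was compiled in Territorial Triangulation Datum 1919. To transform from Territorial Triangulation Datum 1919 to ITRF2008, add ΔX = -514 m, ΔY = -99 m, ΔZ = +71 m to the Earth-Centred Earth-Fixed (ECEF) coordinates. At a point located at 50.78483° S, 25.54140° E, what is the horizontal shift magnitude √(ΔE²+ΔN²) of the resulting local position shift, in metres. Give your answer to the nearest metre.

At φ = -50.78483°, λ = 25.54140°: sin φ = -0.774777, cos φ = 0.632234, sin λ = 0.431163, cos λ = 0.902274.
ΔE = −sin λ·ΔX + cos λ·ΔY = −(0.431163)·(-514) + (0.902274)·(-99) = 132.29 m.
ΔN = −sin φ cos λ·ΔX − sin φ sin λ·ΔY + cos φ·ΔZ = −(-0.774777)(0.902274)(-514) − (-0.774777)(0.431163)(-99) + (0.632234)(71) = -347.50 m.
Horizontal magnitude = √(ΔE² + ΔN²) = √(132.29² + (-347.50)²) = 371.83 m.

372 m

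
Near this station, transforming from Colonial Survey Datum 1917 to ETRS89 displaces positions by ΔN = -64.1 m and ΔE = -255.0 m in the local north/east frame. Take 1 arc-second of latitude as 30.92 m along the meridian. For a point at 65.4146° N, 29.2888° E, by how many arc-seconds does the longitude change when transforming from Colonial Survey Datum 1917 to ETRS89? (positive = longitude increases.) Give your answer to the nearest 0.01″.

Δλ = -19.82″

At latitude 65.4146°, cos φ = 0.416049.
1″ of longitude at this latitude = 30.92 × cos φ = 12.8642 m, so Δλ = -255.0 / 12.8642 = -19.822″.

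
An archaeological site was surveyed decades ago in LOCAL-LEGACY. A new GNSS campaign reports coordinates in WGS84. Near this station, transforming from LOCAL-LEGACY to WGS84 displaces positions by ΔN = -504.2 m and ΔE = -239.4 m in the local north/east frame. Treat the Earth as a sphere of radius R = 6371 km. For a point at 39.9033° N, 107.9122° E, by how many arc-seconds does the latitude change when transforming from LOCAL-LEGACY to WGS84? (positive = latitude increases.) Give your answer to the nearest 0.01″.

Δφ = -16.32″

On a sphere of radius R, 1 rad of latitude = R, so Δφ = ΔN / R = -504.2 / 6371000 = -7.9140e-05 rad = -16.324″.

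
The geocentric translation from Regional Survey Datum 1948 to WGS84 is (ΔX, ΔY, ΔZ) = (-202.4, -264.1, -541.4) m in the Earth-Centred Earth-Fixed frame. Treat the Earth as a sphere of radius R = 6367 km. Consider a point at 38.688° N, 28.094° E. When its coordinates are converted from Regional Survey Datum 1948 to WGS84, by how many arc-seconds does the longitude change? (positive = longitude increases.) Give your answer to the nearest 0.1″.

Δλ = -5.7″

sin φ = 0.625079, cos φ = 0.780561, sin λ = 0.470920, cos λ = 0.882176.
East component: ΔE = −sin λ·ΔX + cos λ·ΔY = −(0.470920)(-202.4) + (0.882176)(-264.1) = -137.67 m.
1° of latitude spans πR/180 = 111125 m; at latitude φ, 1° of longitude spans that × cos φ = 86740.0 m, so Δλ = -137.67 / 86740.0 × 3600 = -5.714″.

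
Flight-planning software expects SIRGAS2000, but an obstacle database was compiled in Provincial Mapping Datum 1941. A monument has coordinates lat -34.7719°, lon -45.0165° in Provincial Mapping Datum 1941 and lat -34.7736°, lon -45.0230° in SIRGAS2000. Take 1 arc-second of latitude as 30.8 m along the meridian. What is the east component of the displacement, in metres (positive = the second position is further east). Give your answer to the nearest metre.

ΔE = -592 m

Δφ = -34.7736° − -34.7719° = -0.0017°; Δλ = -45.0230° − -45.0165° = -0.0065°.
1° of latitude = 3600 × 30.80 = 110880 m.
ΔN = Δφ × 110880 = -188.5 m; ΔE = Δλ × 110880 × cos(-34.7719°) = -0.0065 × 110880 × 0.821429 = -592.0 m.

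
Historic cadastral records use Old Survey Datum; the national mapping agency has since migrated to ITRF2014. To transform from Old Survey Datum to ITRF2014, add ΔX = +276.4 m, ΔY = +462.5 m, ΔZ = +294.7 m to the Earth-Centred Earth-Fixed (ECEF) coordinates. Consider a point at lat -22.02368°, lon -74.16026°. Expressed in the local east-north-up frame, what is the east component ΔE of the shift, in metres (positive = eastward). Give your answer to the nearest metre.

ΔE = 392 m

At φ = -22.02368°, λ = -74.16026°: sin φ = -0.374990, cos φ = 0.927029, sin λ = -0.962029, cos λ = 0.272948.
ΔE = −sin λ·ΔX + cos λ·ΔY = −(-0.962029)·(276.4) + (0.272948)·(462.5) = 392.14 m.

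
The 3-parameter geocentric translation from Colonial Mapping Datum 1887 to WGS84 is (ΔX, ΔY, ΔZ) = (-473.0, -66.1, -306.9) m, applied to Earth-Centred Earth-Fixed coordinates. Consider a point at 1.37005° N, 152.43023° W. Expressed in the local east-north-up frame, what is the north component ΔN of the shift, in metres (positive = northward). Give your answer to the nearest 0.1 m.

ΔN = -317.6 m

The local north axis is (−sin φ cos λ, −sin φ sin λ, cos φ), giving ΔN = -10.025 − 0.731 − 306.812 = -317.57 m.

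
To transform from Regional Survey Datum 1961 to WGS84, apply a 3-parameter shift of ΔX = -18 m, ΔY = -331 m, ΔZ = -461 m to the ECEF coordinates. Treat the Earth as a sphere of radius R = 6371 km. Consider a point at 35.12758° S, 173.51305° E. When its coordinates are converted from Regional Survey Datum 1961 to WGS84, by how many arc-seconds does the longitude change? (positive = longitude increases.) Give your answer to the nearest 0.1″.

Δλ = 13.1″

sin φ = -0.575399, cos φ = 0.817873, sin λ = 0.112977, cos λ = -0.993598.
East component: ΔE = −sin λ·ΔX + cos λ·ΔY = −(0.112977)(-18) + (-0.993598)(-331) = 330.91 m.
1° of latitude spans πR/180 = 111195 m; at latitude φ, 1° of longitude spans that × cos φ = 90943.3 m, so Δλ = 330.91 / 90943.3 × 3600 = 13.099″.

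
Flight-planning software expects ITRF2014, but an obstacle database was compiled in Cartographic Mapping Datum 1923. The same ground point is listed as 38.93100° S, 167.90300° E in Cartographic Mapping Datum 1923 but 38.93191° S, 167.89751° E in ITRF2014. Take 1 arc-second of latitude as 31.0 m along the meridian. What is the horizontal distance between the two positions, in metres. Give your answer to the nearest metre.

Δφ = -38.93191° − -38.93100° = -0.00091°; Δλ = 167.89751° − 167.90300° = -0.00549°.
1° of latitude = 3600 × 31.00 = 111600 m.
ΔN = Δφ × 111600 = -101.6 m; ΔE = Δλ × 111600 × cos(-38.93100°) = -0.00549 × 111600 × 0.777903 = -476.6 m.
Distance = √(ΔE² + ΔN²) = √((-476.6)² + (-101.6)²) = 487.3 m.

487 m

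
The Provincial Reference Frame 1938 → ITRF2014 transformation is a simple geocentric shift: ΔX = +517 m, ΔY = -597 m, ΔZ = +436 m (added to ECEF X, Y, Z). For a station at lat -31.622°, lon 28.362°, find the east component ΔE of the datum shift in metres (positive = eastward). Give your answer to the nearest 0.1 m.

The local east axis at (φ, λ) is (−sin λ, cos λ, 0), so ΔE = −sin(28.362°)·517 + cos(28.362°)·(-597) = -770.93 m.

ΔE = -770.9 m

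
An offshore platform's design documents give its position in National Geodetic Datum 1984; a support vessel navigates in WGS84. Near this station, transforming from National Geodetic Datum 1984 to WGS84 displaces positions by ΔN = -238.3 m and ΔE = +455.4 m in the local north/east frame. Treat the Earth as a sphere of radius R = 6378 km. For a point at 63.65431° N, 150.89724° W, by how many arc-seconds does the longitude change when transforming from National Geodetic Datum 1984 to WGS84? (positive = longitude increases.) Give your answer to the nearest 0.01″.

Δλ = 33.19″

At latitude 63.65431°, cos φ = 0.443786.
One radian of longitude at latitude φ spans R cos φ, so Δλ = ΔE / (R cos φ) = 455.4 / (6378000 × 0.443786) = 1.6089e-04 rad = 33.186″.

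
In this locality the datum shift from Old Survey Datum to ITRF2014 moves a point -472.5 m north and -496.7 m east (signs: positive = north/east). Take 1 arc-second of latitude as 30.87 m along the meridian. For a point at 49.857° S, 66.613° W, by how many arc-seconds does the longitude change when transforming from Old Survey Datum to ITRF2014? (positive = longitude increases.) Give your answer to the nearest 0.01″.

At latitude -49.857°, cos φ = 0.644698.
1″ of longitude at this latitude = 30.87 × cos φ = 19.9018 m, so Δλ = -496.7 / 19.9018 = -24.958″.

Δλ = -24.96″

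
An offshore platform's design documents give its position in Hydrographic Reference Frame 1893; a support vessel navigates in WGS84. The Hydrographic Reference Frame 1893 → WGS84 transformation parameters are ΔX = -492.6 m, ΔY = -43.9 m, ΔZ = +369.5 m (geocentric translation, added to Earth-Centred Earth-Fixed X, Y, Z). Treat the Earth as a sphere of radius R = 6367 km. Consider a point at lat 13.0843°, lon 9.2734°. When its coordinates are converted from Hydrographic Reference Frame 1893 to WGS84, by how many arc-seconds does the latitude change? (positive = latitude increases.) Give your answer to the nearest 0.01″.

Δφ = 15.28″

sin φ = 0.226384, cos φ = 0.974038, sin λ = 0.161146, cos λ = 0.986931.
North component: ΔN = −sin φ cos λ·ΔX − sin φ sin λ·ΔY + cos φ·ΔZ = −(0.226384)(0.986931)(-492.6) − (0.226384)(0.161146)(-43.9) + (0.974038)(369.5) = 471.57 m.
1° of latitude spans πR/180 = 111125 m, so Δφ = 471.57 / 111125 × 3600 = 15.277″.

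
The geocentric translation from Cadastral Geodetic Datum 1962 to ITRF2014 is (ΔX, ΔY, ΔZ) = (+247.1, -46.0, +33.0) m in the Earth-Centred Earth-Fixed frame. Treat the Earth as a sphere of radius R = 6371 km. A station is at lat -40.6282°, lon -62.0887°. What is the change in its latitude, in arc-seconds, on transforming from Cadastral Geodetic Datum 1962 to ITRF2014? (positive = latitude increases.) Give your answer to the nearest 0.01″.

sin φ = -0.651148, cos φ = 0.758951, sin λ = -0.883673, cos λ = 0.468104.
North component: ΔN = −sin φ cos λ·ΔX − sin φ sin λ·ΔY + cos φ·ΔZ = −(-0.651148)(0.468104)(247.1) − (-0.651148)(-0.883673)(-46.0) + (0.758951)(33.0) = 126.83 m.
1° of latitude spans πR/180 = 111195 m, so Δφ = 126.83 / 111195 × 3600 = 4.106″.

Δφ = 4.11″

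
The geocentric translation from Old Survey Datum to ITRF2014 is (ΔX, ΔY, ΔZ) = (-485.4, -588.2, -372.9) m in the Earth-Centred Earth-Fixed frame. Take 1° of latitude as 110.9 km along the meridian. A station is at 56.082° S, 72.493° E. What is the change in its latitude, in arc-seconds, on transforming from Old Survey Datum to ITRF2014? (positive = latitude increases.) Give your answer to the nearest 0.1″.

sin φ = -0.829837, cos φ = 0.558006, sin λ = 0.953680, cos λ = 0.300822.
North component: ΔN = −sin φ cos λ·ΔX − sin φ sin λ·ΔY + cos φ·ΔZ = −(-0.829837)(0.300822)(-485.4) − (-0.829837)(0.953680)(-588.2) + (0.558006)(-372.9) = -794.75 m.
1° of latitude spans 110900 m, so Δφ = -794.75 / 110900 × 3600 = -25.799″.

Δφ = -25.8″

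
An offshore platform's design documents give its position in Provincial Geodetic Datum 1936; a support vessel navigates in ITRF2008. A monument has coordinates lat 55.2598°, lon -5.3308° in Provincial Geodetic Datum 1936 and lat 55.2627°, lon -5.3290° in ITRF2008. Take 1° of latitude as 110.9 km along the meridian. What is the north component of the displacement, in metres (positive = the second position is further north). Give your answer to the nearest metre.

Δφ = 55.2627° − 55.2598° = +0.0029°; Δλ = -5.3290° − -5.3308° = +0.0018°.
ΔN = Δφ × 110900 = 321.6 m; ΔE = Δλ × 110900 × cos(55.2598°) = +0.0018 × 110900 × 0.569856 = 113.8 m.

ΔN = 322 m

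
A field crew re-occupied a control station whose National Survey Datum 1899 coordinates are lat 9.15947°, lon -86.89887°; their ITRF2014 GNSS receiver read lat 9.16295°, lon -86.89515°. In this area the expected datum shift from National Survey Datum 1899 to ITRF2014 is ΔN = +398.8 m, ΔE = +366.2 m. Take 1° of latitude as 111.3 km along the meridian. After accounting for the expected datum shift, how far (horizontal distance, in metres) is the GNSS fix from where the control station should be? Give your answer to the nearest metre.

44 m

Observed coordinate differences: Δφ = +0.00348°, Δλ = +0.00372°.
Converting to metres (1° lat = 111300 m, cos φ = 0.987249): observed ΔN = 387.3 m, observed ΔE = 408.8 m.
Subtracting the expected shift leaves a residual of 387.3 − (398.8) = -11.5 m north and 408.8 − (366.2) = 42.6 m east.
Residual distance = √((-11.5)² + 42.6²) = 44.1 m.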